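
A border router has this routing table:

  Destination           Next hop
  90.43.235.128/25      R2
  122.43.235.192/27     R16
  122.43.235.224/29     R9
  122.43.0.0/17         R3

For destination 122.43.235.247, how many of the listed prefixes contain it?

0

No listed prefix contains 122.43.235.247.
Total matching entries: 0.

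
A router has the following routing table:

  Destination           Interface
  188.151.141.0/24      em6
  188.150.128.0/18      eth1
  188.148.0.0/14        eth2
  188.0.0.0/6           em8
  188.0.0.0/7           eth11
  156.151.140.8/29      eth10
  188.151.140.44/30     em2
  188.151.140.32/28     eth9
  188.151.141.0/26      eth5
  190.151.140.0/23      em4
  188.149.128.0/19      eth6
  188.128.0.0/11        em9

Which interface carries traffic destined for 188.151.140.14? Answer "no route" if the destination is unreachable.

eth2

Routes whose prefix contains 188.151.140.14:
  188.0.0.0/6 (188.0.0.0 - 191.255.255.255) -> em8
  188.0.0.0/7 (188.0.0.0 - 189.255.255.255) -> eth11
  188.128.0.0/11 (188.128.0.0 - 188.159.255.255) -> em9
  188.148.0.0/14 (188.148.0.0 - 188.151.255.255) -> eth2
More-specific entries that do NOT match:
  188.151.140.44/30 (188.151.140.44 - 188.151.140.47) does not contain 188.151.140.14
  156.151.140.8/29 (156.151.140.8 - 156.151.140.15) does not contain 188.151.140.14
  188.151.140.32/28 (188.151.140.32 - 188.151.140.47) does not contain 188.151.140.14
  188.151.141.0/26 (188.151.141.0 - 188.151.141.63) does not contain 188.151.140.14
  188.151.141.0/24 (188.151.141.0 - 188.151.141.255) does not contain 188.151.140.14
  190.151.140.0/23 (190.151.140.0 - 190.151.141.255) does not contain 188.151.140.14
  188.149.128.0/19 (188.149.128.0 - 188.149.159.255) does not contain 188.151.140.14
  188.150.128.0/18 (188.150.128.0 - 188.150.191.255) does not contain 188.151.140.14
Longest matching prefix is /14 -> interface eth2.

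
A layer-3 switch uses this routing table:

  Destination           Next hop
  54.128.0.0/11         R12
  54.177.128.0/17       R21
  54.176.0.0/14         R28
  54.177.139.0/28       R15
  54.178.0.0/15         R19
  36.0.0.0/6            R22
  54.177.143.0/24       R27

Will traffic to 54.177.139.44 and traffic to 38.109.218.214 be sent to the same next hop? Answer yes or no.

54.177.139.44: longest match 54.177.128.0/17 -> R21
38.109.218.214: longest match 36.0.0.0/6 -> R22

no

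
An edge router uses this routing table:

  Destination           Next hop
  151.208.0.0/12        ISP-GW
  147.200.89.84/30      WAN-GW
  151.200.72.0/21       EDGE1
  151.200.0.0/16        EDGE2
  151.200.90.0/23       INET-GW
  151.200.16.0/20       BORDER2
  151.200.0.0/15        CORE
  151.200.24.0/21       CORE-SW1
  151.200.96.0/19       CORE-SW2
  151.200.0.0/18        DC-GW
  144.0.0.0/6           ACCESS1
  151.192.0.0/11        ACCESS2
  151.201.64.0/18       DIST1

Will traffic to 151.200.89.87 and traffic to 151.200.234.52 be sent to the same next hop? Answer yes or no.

yes

151.200.89.87: longest match 151.200.0.0/16 -> EDGE2
151.200.234.52: longest match 151.200.0.0/16 -> EDGE2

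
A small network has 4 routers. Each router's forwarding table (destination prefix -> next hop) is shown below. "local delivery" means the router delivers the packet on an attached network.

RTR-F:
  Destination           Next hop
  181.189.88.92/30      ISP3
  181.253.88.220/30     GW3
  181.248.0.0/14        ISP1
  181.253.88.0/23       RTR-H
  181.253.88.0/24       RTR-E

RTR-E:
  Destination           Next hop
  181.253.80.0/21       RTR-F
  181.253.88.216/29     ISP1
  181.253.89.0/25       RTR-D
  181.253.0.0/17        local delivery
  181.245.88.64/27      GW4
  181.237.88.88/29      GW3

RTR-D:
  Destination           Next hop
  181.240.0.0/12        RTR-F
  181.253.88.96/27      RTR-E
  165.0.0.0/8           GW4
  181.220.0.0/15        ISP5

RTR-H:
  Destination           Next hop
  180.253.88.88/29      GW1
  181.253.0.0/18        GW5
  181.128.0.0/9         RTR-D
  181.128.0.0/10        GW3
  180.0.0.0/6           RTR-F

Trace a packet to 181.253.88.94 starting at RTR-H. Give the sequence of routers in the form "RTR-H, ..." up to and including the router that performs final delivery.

RTR-H, RTR-D, RTR-F, RTR-E

At RTR-H: longest match for 181.253.88.94 is 181.128.0.0/9 -> RTR-D
At RTR-D: longest match for 181.253.88.94 is 181.240.0.0/12 -> RTR-F
At RTR-F: longest match for 181.253.88.94 is 181.253.88.0/24 -> RTR-E
At RTR-E: longest match for 181.253.88.94 is 181.253.0.0/17 -> local delivery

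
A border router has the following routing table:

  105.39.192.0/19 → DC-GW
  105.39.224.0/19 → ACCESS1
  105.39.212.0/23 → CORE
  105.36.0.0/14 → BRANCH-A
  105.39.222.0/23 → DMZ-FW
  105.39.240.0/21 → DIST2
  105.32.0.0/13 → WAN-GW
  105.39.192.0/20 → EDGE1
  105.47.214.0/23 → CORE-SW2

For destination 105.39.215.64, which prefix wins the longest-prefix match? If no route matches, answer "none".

105.39.192.0/19

Entries matching 105.39.215.64:
  105.32.0.0/13 (105.32.0.0 - 105.39.255.255)
  105.36.0.0/14 (105.36.0.0 - 105.39.255.255)
  105.39.192.0/19 (105.39.192.0 - 105.39.223.255)
Most specific is 105.39.192.0/19.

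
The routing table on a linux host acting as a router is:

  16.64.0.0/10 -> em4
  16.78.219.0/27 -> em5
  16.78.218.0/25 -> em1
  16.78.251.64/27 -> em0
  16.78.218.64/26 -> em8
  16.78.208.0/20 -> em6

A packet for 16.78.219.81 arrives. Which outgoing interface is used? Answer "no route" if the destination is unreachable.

Routes whose prefix contains 16.78.219.81:
  16.64.0.0/10 (16.64.0.0 - 16.127.255.255) -> em4
  16.78.208.0/20 (16.78.208.0 - 16.78.223.255) -> em6
More-specific entries that do NOT match:
  16.78.219.0/27 (16.78.219.0 - 16.78.219.31) does not contain 16.78.219.81
  16.78.251.64/27 (16.78.251.64 - 16.78.251.95) does not contain 16.78.219.81
  16.78.218.64/26 (16.78.218.64 - 16.78.218.127) does not contain 16.78.219.81
  16.78.218.0/25 (16.78.218.0 - 16.78.218.127) does not contain 16.78.219.81
Longest matching prefix is /20 -> interface em6.

em6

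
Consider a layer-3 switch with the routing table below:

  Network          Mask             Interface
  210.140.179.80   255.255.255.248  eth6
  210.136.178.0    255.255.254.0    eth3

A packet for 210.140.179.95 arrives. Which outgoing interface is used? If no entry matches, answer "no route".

No entry's prefix contains 210.140.179.95; there is no default route.

no route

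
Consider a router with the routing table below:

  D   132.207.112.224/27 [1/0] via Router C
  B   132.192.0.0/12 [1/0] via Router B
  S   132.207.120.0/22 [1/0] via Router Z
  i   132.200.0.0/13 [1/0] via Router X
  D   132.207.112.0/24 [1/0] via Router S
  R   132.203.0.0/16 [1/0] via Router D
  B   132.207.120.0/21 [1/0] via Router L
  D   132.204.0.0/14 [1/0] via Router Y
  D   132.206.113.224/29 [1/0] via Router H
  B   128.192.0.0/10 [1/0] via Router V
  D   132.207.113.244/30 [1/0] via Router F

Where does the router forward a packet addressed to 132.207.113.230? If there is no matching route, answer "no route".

Routes whose prefix contains 132.207.113.230:
  132.192.0.0/12 (132.192.0.0 - 132.207.255.255) -> Router B
  132.200.0.0/13 (132.200.0.0 - 132.207.255.255) -> Router X
  132.204.0.0/14 (132.204.0.0 - 132.207.255.255) -> Router Y
More-specific entries that do NOT match:
  132.207.113.244/30 (132.207.113.244 - 132.207.113.247) does not contain 132.207.113.230
  132.206.113.224/29 (132.206.113.224 - 132.206.113.231) does not contain 132.207.113.230
  132.207.112.224/27 (132.207.112.224 - 132.207.112.255) does not contain 132.207.113.230
  132.207.112.0/24 (132.207.112.0 - 132.207.112.255) does not contain 132.207.113.230
  132.207.120.0/22 (132.207.120.0 - 132.207.123.255) does not contain 132.207.113.230
  132.207.120.0/21 (132.207.120.0 - 132.207.127.255) does not contain 132.207.113.230
  132.203.0.0/16 (132.203.0.0 - 132.203.255.255) does not contain 132.207.113.230
Longest matching prefix is /14 -> next hop Router Y.

Router Y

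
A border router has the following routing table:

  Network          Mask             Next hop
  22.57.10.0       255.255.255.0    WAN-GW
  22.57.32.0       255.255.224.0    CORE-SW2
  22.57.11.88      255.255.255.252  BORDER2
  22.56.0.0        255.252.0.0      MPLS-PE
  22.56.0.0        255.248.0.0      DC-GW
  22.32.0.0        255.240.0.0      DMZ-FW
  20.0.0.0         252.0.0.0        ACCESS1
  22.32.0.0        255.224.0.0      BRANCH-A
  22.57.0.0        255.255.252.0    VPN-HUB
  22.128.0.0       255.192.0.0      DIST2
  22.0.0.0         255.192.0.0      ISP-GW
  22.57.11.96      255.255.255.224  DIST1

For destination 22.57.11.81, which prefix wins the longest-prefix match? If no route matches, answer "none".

Entries matching 22.57.11.81:
  20.0.0.0/6 (20.0.0.0 - 23.255.255.255)
  22.0.0.0/10 (22.0.0.0 - 22.63.255.255)
  22.32.0.0/11 (22.32.0.0 - 22.63.255.255)
  22.56.0.0/13 (22.56.0.0 - 22.63.255.255)
  22.56.0.0/14 (22.56.0.0 - 22.59.255.255)
Most specific is 22.56.0.0/14.

22.56.0.0/14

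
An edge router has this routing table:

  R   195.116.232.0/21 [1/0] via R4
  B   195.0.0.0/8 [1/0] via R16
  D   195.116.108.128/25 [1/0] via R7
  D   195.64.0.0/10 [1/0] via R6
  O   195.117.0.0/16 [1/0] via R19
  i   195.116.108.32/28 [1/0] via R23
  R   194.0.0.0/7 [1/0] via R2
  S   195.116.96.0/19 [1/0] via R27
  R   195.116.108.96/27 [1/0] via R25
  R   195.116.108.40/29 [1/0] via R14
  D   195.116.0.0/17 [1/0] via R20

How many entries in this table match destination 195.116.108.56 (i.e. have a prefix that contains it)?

Prefixes containing 195.116.108.56:
  194.0.0.0/7 (194.0.0.0 - 195.255.255.255)
  195.0.0.0/8 (195.0.0.0 - 195.255.255.255)
  195.64.0.0/10 (195.64.0.0 - 195.127.255.255)
  195.116.0.0/17 (195.116.0.0 - 195.116.127.255)
  195.116.96.0/19 (195.116.96.0 - 195.116.127.255)
Total matching entries: 5.

5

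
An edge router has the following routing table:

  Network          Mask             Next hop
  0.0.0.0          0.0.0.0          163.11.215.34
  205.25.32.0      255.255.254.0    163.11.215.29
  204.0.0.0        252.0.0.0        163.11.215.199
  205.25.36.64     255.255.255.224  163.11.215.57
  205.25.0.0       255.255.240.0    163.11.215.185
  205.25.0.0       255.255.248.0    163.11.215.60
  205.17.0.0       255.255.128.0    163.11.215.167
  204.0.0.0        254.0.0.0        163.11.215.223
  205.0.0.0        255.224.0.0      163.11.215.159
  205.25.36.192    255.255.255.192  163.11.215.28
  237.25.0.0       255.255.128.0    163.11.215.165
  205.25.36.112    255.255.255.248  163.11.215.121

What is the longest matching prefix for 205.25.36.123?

205.0.0.0/11

Entries matching 205.25.36.123:
  0.0.0.0/0 (default, matches everything)
  204.0.0.0/6 (204.0.0.0 - 207.255.255.255)
  204.0.0.0/7 (204.0.0.0 - 205.255.255.255)
  205.0.0.0/11 (205.0.0.0 - 205.31.255.255)
Most specific is 205.0.0.0/11.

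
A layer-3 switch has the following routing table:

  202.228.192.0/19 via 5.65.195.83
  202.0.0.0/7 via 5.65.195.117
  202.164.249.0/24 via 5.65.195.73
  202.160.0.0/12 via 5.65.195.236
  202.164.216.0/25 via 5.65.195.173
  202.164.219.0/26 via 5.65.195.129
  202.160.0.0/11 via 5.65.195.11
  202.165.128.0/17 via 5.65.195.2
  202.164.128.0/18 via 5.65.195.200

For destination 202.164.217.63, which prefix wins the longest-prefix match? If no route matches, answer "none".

Entries matching 202.164.217.63:
  202.0.0.0/7 (202.0.0.0 - 203.255.255.255)
  202.160.0.0/11 (202.160.0.0 - 202.191.255.255)
  202.160.0.0/12 (202.160.0.0 - 202.175.255.255)
Most specific is 202.160.0.0/12.

202.160.0.0/12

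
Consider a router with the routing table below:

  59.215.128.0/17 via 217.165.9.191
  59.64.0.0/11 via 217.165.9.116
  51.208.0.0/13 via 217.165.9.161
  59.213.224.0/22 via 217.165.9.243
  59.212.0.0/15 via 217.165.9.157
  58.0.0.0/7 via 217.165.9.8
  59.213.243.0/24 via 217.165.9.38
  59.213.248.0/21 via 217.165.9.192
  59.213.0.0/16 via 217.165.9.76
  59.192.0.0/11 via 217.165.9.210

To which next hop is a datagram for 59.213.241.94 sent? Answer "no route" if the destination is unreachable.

Routes whose prefix contains 59.213.241.94:
  58.0.0.0/7 (58.0.0.0 - 59.255.255.255) -> 217.165.9.8
  59.192.0.0/11 (59.192.0.0 - 59.223.255.255) -> 217.165.9.210
  59.212.0.0/15 (59.212.0.0 - 59.213.255.255) -> 217.165.9.157
  59.213.0.0/16 (59.213.0.0 - 59.213.255.255) -> 217.165.9.76
More-specific entries that do NOT match:
  59.213.243.0/24 (59.213.243.0 - 59.213.243.255) does not contain 59.213.241.94
  59.213.224.0/22 (59.213.224.0 - 59.213.227.255) does not contain 59.213.241.94
  59.213.248.0/21 (59.213.248.0 - 59.213.255.255) does not contain 59.213.241.94
  59.215.128.0/17 (59.215.128.0 - 59.215.255.255) does not contain 59.213.241.94
Longest matching prefix is /16 -> next hop 217.165.9.76.

217.165.9.76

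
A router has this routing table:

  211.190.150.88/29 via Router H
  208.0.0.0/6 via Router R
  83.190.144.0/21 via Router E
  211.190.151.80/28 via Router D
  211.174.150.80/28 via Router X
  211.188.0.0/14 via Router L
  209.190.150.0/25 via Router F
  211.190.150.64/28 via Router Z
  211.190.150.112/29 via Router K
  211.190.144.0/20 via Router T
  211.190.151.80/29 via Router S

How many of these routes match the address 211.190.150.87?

3

Prefixes containing 211.190.150.87:
  208.0.0.0/6 (208.0.0.0 - 211.255.255.255)
  211.188.0.0/14 (211.188.0.0 - 211.191.255.255)
  211.190.144.0/20 (211.190.144.0 - 211.190.159.255)
Total matching entries: 3.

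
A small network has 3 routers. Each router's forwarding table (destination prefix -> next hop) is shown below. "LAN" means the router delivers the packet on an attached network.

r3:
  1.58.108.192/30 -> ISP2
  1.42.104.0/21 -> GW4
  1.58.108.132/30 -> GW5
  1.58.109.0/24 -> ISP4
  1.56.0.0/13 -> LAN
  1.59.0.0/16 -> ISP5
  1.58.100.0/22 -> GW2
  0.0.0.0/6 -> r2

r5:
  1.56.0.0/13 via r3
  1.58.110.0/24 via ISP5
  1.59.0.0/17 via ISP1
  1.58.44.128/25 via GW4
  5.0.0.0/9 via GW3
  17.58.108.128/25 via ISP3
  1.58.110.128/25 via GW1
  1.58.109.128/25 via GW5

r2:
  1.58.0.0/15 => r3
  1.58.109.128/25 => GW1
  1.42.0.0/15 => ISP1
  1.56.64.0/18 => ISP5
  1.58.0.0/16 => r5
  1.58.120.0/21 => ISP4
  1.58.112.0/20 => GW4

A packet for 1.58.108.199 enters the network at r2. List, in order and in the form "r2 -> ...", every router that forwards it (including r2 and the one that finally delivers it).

r2 -> r5 -> r3

At r2: longest match for 1.58.108.199 is 1.58.0.0/16 -> r5
At r5: longest match for 1.58.108.199 is 1.56.0.0/13 -> r3
At r3: longest match for 1.58.108.199 is 1.56.0.0/13 -> LAN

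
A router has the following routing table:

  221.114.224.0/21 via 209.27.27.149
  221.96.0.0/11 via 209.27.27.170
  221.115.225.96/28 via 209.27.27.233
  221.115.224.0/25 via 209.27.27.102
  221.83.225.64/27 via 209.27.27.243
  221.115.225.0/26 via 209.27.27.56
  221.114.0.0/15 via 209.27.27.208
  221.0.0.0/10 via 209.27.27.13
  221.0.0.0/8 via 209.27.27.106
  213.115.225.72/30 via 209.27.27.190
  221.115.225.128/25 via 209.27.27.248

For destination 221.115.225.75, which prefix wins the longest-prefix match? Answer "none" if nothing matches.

Entries matching 221.115.225.75:
  221.0.0.0/8 (221.0.0.0 - 221.255.255.255)
  221.96.0.0/11 (221.96.0.0 - 221.127.255.255)
  221.114.0.0/15 (221.114.0.0 - 221.115.255.255)
Most specific is 221.114.0.0/15.

221.114.0.0/15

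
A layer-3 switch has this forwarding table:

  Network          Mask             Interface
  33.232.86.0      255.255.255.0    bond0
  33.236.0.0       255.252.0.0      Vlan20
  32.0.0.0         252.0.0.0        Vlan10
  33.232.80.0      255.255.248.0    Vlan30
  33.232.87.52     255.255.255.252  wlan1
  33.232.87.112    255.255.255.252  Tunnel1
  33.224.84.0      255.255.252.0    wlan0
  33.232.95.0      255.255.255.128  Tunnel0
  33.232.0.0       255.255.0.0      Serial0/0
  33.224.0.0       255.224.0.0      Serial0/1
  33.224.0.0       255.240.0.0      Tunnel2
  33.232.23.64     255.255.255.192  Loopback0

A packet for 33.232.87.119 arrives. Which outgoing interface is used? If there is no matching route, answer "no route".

Vlan30

Routes whose prefix contains 33.232.87.119:
  32.0.0.0/6 (32.0.0.0 - 35.255.255.255) -> Vlan10
  33.224.0.0/11 (33.224.0.0 - 33.255.255.255) -> Serial0/1
  33.224.0.0/12 (33.224.0.0 - 33.239.255.255) -> Tunnel2
  33.232.0.0/16 (33.232.0.0 - 33.232.255.255) -> Serial0/0
  33.232.80.0/21 (33.232.80.0 - 33.232.87.255) -> Vlan30
More-specific entries that do NOT match:
  33.232.87.52/30 (33.232.87.52 - 33.232.87.55) does not contain 33.232.87.119
  33.232.87.112/30 (33.232.87.112 - 33.232.87.115) does not contain 33.232.87.119
  33.232.23.64/26 (33.232.23.64 - 33.232.23.127) does not contain 33.232.87.119
  33.232.95.0/25 (33.232.95.0 - 33.232.95.127) does not contain 33.232.87.119
  33.232.86.0/24 (33.232.86.0 - 33.232.86.255) does not contain 33.232.87.119
  33.224.84.0/22 (33.224.84.0 - 33.224.87.255) does not contain 33.232.87.119
Longest matching prefix is /21 -> interface Vlan30.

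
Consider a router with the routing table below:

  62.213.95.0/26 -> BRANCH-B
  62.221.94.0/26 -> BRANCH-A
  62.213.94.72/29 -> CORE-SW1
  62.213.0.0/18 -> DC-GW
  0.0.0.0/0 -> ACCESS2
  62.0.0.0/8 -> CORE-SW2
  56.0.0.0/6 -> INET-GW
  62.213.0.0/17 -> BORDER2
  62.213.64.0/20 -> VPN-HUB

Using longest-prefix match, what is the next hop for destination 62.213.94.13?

Routes whose prefix contains 62.213.94.13:
  0.0.0.0/0 (default, matches everything) -> ACCESS2
  62.0.0.0/8 (62.0.0.0 - 62.255.255.255) -> CORE-SW2
  62.213.0.0/17 (62.213.0.0 - 62.213.127.255) -> BORDER2
More-specific entries that do NOT match:
  62.213.94.72/29 (62.213.94.72 - 62.213.94.79) does not contain 62.213.94.13
  62.213.95.0/26 (62.213.95.0 - 62.213.95.63) does not contain 62.213.94.13
  62.221.94.0/26 (62.221.94.0 - 62.221.94.63) does not contain 62.213.94.13
  62.213.64.0/20 (62.213.64.0 - 62.213.79.255) does not contain 62.213.94.13
  62.213.0.0/18 (62.213.0.0 - 62.213.63.255) does not contain 62.213.94.13
Longest matching prefix is /17 -> next hop BORDER2.

BORDER2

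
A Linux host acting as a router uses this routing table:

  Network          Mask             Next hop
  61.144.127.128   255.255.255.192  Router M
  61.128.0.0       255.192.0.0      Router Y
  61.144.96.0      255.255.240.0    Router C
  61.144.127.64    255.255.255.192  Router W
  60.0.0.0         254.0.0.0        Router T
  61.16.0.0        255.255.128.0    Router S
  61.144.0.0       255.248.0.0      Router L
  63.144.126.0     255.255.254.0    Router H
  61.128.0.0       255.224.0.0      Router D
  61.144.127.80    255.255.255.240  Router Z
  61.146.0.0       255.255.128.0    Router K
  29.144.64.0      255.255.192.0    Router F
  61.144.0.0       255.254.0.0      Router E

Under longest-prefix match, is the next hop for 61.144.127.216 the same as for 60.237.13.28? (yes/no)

no

61.144.127.216: longest match 61.144.0.0/15 -> Router E
60.237.13.28: longest match 60.0.0.0/7 -> Router T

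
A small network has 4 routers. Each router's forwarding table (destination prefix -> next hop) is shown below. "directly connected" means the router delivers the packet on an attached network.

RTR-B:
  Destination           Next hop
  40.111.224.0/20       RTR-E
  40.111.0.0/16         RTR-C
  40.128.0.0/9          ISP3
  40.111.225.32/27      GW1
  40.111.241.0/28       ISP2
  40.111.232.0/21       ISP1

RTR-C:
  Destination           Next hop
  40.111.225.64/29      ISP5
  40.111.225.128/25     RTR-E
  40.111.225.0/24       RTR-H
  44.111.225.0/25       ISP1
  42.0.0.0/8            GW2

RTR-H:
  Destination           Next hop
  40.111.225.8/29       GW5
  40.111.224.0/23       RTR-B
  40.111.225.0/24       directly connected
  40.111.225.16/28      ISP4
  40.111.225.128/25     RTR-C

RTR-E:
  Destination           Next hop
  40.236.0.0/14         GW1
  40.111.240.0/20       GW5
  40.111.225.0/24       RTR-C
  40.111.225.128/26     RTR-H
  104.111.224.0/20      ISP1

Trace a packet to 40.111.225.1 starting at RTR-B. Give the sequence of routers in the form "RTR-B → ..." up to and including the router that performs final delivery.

RTR-B → RTR-E → RTR-C → RTR-H

At RTR-B: longest match for 40.111.225.1 is 40.111.224.0/20 -> RTR-E
At RTR-E: longest match for 40.111.225.1 is 40.111.225.0/24 -> RTR-C
At RTR-C: longest match for 40.111.225.1 is 40.111.225.0/24 -> RTR-H
At RTR-H: longest match for 40.111.225.1 is 40.111.225.0/24 -> directly connected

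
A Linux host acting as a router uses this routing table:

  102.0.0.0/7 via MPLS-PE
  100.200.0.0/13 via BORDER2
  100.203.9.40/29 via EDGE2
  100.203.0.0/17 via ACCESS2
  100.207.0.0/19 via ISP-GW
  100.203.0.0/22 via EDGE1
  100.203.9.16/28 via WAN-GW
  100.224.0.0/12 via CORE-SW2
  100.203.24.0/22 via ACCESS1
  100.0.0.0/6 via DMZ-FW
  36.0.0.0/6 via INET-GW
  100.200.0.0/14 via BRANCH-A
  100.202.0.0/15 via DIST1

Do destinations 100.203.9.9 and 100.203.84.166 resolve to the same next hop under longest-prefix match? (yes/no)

100.203.9.9: longest match 100.203.0.0/17 -> ACCESS2
100.203.84.166: longest match 100.203.0.0/17 -> ACCESS2

yes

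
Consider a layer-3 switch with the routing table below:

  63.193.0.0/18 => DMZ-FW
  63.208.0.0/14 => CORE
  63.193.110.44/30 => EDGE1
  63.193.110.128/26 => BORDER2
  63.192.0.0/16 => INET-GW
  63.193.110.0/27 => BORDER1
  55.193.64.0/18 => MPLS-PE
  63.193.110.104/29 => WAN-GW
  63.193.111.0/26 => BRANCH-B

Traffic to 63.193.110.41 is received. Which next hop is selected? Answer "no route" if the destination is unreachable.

no route

No entry's prefix contains 63.193.110.41; there is no default route.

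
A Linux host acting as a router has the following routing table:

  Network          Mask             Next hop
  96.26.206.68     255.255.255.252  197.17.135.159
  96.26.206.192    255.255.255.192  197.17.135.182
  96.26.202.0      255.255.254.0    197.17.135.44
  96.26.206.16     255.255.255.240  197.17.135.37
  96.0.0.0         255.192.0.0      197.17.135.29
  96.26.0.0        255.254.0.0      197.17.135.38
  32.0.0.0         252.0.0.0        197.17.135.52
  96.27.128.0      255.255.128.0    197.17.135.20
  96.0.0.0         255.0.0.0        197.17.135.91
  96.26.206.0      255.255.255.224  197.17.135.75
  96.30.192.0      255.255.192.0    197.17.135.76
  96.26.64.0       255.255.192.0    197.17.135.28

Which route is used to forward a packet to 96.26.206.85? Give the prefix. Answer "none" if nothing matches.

Entries matching 96.26.206.85:
  96.0.0.0/8 (96.0.0.0 - 96.255.255.255)
  96.0.0.0/10 (96.0.0.0 - 96.63.255.255)
  96.26.0.0/15 (96.26.0.0 - 96.27.255.255)
Most specific is 96.26.0.0/15.

96.26.0.0/15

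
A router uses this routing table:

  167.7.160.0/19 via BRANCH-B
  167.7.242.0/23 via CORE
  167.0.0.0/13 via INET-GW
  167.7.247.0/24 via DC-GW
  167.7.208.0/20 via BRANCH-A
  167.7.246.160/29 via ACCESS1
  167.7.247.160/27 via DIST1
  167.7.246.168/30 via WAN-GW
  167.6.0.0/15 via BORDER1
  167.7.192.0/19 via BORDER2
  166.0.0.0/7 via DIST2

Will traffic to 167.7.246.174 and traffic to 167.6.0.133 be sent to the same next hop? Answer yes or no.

yes

167.7.246.174: longest match 167.6.0.0/15 -> BORDER1
167.6.0.133: longest match 167.6.0.0/15 -> BORDER1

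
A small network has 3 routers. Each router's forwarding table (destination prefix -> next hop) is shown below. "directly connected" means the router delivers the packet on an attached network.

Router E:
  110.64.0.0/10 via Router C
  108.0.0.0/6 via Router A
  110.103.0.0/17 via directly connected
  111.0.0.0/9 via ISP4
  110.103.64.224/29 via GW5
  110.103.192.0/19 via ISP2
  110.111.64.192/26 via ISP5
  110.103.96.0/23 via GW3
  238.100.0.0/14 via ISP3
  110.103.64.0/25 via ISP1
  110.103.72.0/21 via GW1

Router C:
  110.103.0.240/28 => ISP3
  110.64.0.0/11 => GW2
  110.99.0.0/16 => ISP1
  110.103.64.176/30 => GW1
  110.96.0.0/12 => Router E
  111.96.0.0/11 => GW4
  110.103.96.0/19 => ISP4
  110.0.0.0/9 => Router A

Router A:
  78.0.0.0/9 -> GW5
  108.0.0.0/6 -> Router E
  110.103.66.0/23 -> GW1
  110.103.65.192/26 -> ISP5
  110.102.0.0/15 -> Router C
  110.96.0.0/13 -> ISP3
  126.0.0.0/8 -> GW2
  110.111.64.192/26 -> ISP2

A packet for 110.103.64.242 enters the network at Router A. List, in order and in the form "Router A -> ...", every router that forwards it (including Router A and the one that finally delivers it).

At Router A: longest match for 110.103.64.242 is 110.102.0.0/15 -> Router C
At Router C: longest match for 110.103.64.242 is 110.96.0.0/12 -> Router E
At Router E: longest match for 110.103.64.242 is 110.103.0.0/17 -> directly connected

Router A -> Router C -> Router E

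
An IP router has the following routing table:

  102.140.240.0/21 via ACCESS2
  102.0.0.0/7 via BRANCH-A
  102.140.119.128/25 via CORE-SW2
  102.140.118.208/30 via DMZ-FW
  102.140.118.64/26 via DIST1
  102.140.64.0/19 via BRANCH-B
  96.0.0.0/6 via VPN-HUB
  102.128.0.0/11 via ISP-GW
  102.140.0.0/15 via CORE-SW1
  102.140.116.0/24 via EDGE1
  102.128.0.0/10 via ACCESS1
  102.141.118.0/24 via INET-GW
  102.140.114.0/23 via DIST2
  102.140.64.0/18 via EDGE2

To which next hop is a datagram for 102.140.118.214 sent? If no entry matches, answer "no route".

EDGE2

Routes whose prefix contains 102.140.118.214:
  102.0.0.0/7 (102.0.0.0 - 103.255.255.255) -> BRANCH-A
  102.128.0.0/10 (102.128.0.0 - 102.191.255.255) -> ACCESS1
  102.128.0.0/11 (102.128.0.0 - 102.159.255.255) -> ISP-GW
  102.140.0.0/15 (102.140.0.0 - 102.141.255.255) -> CORE-SW1
  102.140.64.0/18 (102.140.64.0 - 102.140.127.255) -> EDGE2
More-specific entries that do NOT match:
  102.140.118.208/30 (102.140.118.208 - 102.140.118.211) does not contain 102.140.118.214
  102.140.118.64/26 (102.140.118.64 - 102.140.118.127) does not contain 102.140.118.214
  102.140.119.128/25 (102.140.119.128 - 102.140.119.255) does not contain 102.140.118.214
  102.140.116.0/24 (102.140.116.0 - 102.140.116.255) does not contain 102.140.118.214
  102.141.118.0/24 (102.141.118.0 - 102.141.118.255) does not contain 102.140.118.214
  102.140.114.0/23 (102.140.114.0 - 102.140.115.255) does not contain 102.140.118.214
  102.140.240.0/21 (102.140.240.0 - 102.140.247.255) does not contain 102.140.118.214
  102.140.64.0/19 (102.140.64.0 - 102.140.95.255) does not contain 102.140.118.214
Longest matching prefix is /18 -> next hop EDGE2.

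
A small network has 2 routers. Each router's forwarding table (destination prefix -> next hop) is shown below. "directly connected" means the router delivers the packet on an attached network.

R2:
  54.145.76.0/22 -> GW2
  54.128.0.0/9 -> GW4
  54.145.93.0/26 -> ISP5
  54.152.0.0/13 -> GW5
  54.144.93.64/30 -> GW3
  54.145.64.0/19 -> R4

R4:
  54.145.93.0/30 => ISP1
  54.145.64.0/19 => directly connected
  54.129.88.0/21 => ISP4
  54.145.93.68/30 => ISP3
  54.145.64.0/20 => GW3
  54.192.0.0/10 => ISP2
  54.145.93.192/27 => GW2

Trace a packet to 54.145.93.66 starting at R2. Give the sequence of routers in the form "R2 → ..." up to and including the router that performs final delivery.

At R2: longest match for 54.145.93.66 is 54.145.64.0/19 -> R4
At R4: longest match for 54.145.93.66 is 54.145.64.0/19 -> directly connected

R2 → R4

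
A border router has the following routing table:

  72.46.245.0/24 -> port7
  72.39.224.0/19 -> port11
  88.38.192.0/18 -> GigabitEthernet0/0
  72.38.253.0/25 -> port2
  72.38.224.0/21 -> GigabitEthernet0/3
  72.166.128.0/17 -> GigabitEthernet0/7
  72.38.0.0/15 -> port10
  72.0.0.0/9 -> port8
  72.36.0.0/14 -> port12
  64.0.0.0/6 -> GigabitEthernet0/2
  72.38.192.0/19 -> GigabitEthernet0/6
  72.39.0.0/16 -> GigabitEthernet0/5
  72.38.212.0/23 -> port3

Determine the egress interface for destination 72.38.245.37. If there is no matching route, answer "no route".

Routes whose prefix contains 72.38.245.37:
  72.0.0.0/9 (72.0.0.0 - 72.127.255.255) -> port8
  72.36.0.0/14 (72.36.0.0 - 72.39.255.255) -> port12
  72.38.0.0/15 (72.38.0.0 - 72.39.255.255) -> port10
More-specific entries that do NOT match:
  72.38.253.0/25 (72.38.253.0 - 72.38.253.127) does not contain 72.38.245.37
  72.46.245.0/24 (72.46.245.0 - 72.46.245.255) does not contain 72.38.245.37
  72.38.212.0/23 (72.38.212.0 - 72.38.213.255) does not contain 72.38.245.37
  72.38.224.0/21 (72.38.224.0 - 72.38.231.255) does not contain 72.38.245.37
  72.39.224.0/19 (72.39.224.0 - 72.39.255.255) does not contain 72.38.245.37
  72.38.192.0/19 (72.38.192.0 - 72.38.223.255) does not contain 72.38.245.37
  88.38.192.0/18 (88.38.192.0 - 88.38.255.255) does not contain 72.38.245.37
  72.166.128.0/17 (72.166.128.0 - 72.166.255.255) does not contain 72.38.245.37
  72.39.0.0/16 (72.39.0.0 - 72.39.255.255) does not contain 72.38.245.37
Longest matching prefix is /15 -> interface port10.

port10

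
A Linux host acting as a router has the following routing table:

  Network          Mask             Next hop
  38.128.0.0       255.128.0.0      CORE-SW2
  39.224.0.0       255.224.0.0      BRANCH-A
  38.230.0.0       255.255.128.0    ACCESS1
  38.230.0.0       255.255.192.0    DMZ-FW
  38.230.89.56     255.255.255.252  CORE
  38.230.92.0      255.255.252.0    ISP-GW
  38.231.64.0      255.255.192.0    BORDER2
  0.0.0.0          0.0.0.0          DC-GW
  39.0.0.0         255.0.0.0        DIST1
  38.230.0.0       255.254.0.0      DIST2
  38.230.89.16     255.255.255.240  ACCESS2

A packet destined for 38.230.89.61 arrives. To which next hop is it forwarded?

ACCESS1

Routes whose prefix contains 38.230.89.61:
  0.0.0.0/0 (default, matches everything) -> DC-GW
  38.128.0.0/9 (38.128.0.0 - 38.255.255.255) -> CORE-SW2
  38.230.0.0/15 (38.230.0.0 - 38.231.255.255) -> DIST2
  38.230.0.0/17 (38.230.0.0 - 38.230.127.255) -> ACCESS1
More-specific entries that do NOT match:
  38.230.89.56/30 (38.230.89.56 - 38.230.89.59) does not contain 38.230.89.61
  38.230.89.16/28 (38.230.89.16 - 38.230.89.31) does not contain 38.230.89.61
  38.230.92.0/22 (38.230.92.0 - 38.230.95.255) does not contain 38.230.89.61
  38.230.0.0/18 (38.230.0.0 - 38.230.63.255) does not contain 38.230.89.61
  38.231.64.0/18 (38.231.64.0 - 38.231.127.255) does not contain 38.230.89.61
Longest matching prefix is /17 -> next hop ACCESS1.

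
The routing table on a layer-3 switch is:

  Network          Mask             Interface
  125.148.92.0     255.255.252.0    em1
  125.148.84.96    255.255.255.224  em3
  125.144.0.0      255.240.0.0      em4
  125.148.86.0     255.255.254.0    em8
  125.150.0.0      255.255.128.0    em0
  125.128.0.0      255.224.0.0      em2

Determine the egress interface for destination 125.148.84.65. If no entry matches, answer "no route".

Routes whose prefix contains 125.148.84.65:
  125.128.0.0/11 (125.128.0.0 - 125.159.255.255) -> em2
  125.144.0.0/12 (125.144.0.0 - 125.159.255.255) -> em4
More-specific entries that do NOT match:
  125.148.84.96/27 (125.148.84.96 - 125.148.84.127) does not contain 125.148.84.65
  125.148.86.0/23 (125.148.86.0 - 125.148.87.255) does not contain 125.148.84.65
  125.148.92.0/22 (125.148.92.0 - 125.148.95.255) does not contain 125.148.84.65
  125.150.0.0/17 (125.150.0.0 - 125.150.127.255) does not contain 125.148.84.65
Longest matching prefix is /12 -> interface em4.

em4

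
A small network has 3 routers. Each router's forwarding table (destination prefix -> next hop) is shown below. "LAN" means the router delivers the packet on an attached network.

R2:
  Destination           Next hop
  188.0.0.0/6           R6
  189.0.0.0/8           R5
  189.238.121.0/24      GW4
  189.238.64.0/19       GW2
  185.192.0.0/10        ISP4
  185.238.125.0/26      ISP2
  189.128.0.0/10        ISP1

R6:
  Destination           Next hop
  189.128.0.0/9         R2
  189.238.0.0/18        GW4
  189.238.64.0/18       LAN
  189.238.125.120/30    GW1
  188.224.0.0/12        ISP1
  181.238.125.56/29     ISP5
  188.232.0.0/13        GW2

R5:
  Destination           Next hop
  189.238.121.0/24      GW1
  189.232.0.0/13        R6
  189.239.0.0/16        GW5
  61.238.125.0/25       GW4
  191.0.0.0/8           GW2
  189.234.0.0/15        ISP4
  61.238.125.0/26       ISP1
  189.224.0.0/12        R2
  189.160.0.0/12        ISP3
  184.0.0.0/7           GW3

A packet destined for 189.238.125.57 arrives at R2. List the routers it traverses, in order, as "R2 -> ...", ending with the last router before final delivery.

R2 -> R5 -> R6

At R2: longest match for 189.238.125.57 is 189.0.0.0/8 -> R5
At R5: longest match for 189.238.125.57 is 189.232.0.0/13 -> R6
At R6: longest match for 189.238.125.57 is 189.238.64.0/18 -> LAN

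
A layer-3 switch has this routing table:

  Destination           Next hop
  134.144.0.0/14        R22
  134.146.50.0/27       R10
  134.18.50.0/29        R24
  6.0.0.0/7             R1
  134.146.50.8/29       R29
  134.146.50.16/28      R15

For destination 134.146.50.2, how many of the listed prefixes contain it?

2

Prefixes containing 134.146.50.2:
  134.144.0.0/14 (134.144.0.0 - 134.147.255.255)
  134.146.50.0/27 (134.146.50.0 - 134.146.50.31)
Total matching entries: 2.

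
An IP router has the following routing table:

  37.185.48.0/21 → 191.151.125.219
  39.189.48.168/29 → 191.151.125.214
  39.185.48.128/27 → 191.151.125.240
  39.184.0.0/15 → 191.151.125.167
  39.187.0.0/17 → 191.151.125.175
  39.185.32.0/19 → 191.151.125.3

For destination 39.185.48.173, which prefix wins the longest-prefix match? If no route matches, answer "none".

Entries matching 39.185.48.173:
  39.184.0.0/15 (39.184.0.0 - 39.185.255.255)
  39.185.32.0/19 (39.185.32.0 - 39.185.63.255)
Most specific is 39.185.32.0/19.

39.185.32.0/19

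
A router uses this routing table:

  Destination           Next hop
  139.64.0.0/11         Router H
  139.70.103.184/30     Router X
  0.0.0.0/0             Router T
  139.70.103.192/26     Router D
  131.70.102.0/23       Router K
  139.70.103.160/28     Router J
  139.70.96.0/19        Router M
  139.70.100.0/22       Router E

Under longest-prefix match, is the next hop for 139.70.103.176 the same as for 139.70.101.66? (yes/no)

yes

139.70.103.176: longest match 139.70.100.0/22 -> Router E
139.70.101.66: longest match 139.70.100.0/22 -> Router E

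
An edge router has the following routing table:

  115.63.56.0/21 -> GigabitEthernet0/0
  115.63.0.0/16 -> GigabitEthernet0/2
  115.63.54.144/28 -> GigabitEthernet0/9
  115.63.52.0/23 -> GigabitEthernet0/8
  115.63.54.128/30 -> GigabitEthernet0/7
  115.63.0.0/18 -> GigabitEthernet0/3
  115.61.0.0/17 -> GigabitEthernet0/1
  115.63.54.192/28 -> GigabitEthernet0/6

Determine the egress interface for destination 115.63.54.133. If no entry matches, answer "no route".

Routes whose prefix contains 115.63.54.133:
  115.63.0.0/16 (115.63.0.0 - 115.63.255.255) -> GigabitEthernet0/2
  115.63.0.0/18 (115.63.0.0 - 115.63.63.255) -> GigabitEthernet0/3
More-specific entries that do NOT match:
  115.63.54.128/30 (115.63.54.128 - 115.63.54.131) does not contain 115.63.54.133
  115.63.54.144/28 (115.63.54.144 - 115.63.54.159) does not contain 115.63.54.133
  115.63.54.192/28 (115.63.54.192 - 115.63.54.207) does not contain 115.63.54.133
  115.63.52.0/23 (115.63.52.0 - 115.63.53.255) does not contain 115.63.54.133
  115.63.56.0/21 (115.63.56.0 - 115.63.63.255) does not contain 115.63.54.133
Longest matching prefix is /18 -> interface GigabitEthernet0/3.

GigabitEthernet0/3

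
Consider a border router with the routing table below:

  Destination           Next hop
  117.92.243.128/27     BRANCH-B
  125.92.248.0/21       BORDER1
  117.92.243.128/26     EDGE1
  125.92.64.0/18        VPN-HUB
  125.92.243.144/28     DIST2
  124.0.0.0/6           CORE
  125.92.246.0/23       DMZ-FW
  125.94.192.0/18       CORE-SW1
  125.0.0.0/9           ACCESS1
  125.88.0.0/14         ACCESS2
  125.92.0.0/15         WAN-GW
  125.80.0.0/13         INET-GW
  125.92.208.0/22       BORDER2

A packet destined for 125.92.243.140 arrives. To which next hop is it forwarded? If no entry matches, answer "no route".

Routes whose prefix contains 125.92.243.140:
  124.0.0.0/6 (124.0.0.0 - 127.255.255.255) -> CORE
  125.0.0.0/9 (125.0.0.0 - 125.127.255.255) -> ACCESS1
  125.92.0.0/15 (125.92.0.0 - 125.93.255.255) -> WAN-GW
More-specific entries that do NOT match:
  125.92.243.144/28 (125.92.243.144 - 125.92.243.159) does not contain 125.92.243.140
  117.92.243.128/27 (117.92.243.128 - 117.92.243.159) does not contain 125.92.243.140
  117.92.243.128/26 (117.92.243.128 - 117.92.243.191) does not contain 125.92.243.140
  125.92.246.0/23 (125.92.246.0 - 125.92.247.255) does not contain 125.92.243.140
  125.92.208.0/22 (125.92.208.0 - 125.92.211.255) does not contain 125.92.243.140
  125.92.248.0/21 (125.92.248.0 - 125.92.255.255) does not contain 125.92.243.140
  125.92.64.0/18 (125.92.64.0 - 125.92.127.255) does not contain 125.92.243.140
  125.94.192.0/18 (125.94.192.0 - 125.94.255.255) does not contain 125.92.243.140
Longest matching prefix is /15 -> next hop WAN-GW.

WAN-GW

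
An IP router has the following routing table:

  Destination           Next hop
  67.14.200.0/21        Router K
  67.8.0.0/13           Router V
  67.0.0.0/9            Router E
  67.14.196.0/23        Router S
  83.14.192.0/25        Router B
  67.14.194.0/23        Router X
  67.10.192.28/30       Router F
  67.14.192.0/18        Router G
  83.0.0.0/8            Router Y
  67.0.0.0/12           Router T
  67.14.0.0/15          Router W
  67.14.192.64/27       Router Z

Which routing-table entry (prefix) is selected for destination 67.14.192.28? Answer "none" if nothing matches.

Entries matching 67.14.192.28:
  67.0.0.0/9 (67.0.0.0 - 67.127.255.255)
  67.0.0.0/12 (67.0.0.0 - 67.15.255.255)
  67.8.0.0/13 (67.8.0.0 - 67.15.255.255)
  67.14.0.0/15 (67.14.0.0 - 67.15.255.255)
  67.14.192.0/18 (67.14.192.0 - 67.14.255.255)
Most specific is 67.14.192.0/18.

67.14.192.0/18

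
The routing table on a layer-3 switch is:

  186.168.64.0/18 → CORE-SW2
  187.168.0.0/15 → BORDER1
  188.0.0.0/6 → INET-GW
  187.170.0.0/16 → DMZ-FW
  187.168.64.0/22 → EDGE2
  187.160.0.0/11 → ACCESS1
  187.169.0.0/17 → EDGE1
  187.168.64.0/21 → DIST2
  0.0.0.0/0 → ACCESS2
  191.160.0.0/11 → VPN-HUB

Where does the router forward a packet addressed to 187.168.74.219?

BORDER1

Routes whose prefix contains 187.168.74.219:
  0.0.0.0/0 (default, matches everything) -> ACCESS2
  187.160.0.0/11 (187.160.0.0 - 187.191.255.255) -> ACCESS1
  187.168.0.0/15 (187.168.0.0 - 187.169.255.255) -> BORDER1
More-specific entries that do NOT match:
  187.168.64.0/22 (187.168.64.0 - 187.168.67.255) does not contain 187.168.74.219
  187.168.64.0/21 (187.168.64.0 - 187.168.71.255) does not contain 187.168.74.219
  186.168.64.0/18 (186.168.64.0 - 186.168.127.255) does not contain 187.168.74.219
  187.169.0.0/17 (187.169.0.0 - 187.169.127.255) does not contain 187.168.74.219
  187.170.0.0/16 (187.170.0.0 - 187.170.255.255) does not contain 187.168.74.219
Longest matching prefix is /15 -> next hop BORDER1.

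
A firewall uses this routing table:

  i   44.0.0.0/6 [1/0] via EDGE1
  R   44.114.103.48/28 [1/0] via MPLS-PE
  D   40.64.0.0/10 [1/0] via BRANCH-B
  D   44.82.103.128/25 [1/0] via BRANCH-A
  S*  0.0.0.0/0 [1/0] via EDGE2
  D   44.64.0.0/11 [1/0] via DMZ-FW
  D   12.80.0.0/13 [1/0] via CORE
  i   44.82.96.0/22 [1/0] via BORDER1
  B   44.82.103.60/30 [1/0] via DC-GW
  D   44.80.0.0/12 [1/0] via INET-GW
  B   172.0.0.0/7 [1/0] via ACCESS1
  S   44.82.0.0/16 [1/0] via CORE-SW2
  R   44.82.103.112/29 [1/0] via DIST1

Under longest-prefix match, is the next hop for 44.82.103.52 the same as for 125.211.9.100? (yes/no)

no

44.82.103.52: longest match 44.82.0.0/16 -> CORE-SW2
125.211.9.100: longest match 0.0.0.0/0 -> EDGE2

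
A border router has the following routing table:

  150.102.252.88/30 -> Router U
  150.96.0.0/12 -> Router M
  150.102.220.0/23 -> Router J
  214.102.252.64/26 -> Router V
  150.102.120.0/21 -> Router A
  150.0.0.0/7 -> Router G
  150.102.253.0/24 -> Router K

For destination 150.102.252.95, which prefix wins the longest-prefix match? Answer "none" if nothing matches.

Entries matching 150.102.252.95:
  150.0.0.0/7 (150.0.0.0 - 151.255.255.255)
  150.96.0.0/12 (150.96.0.0 - 150.111.255.255)
Most specific is 150.96.0.0/12.

150.96.0.0/12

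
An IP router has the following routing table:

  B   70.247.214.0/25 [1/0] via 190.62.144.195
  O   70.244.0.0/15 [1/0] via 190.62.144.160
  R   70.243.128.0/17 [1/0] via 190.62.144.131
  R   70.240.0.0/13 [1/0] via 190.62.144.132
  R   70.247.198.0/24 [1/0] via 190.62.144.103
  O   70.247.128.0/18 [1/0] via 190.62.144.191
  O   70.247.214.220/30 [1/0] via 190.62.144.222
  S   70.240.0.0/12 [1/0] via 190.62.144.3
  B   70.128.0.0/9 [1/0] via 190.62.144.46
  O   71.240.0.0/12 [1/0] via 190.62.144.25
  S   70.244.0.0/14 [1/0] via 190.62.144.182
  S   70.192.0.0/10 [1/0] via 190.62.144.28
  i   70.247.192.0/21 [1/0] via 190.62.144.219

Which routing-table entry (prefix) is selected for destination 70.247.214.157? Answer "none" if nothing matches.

70.244.0.0/14

Entries matching 70.247.214.157:
  70.128.0.0/9 (70.128.0.0 - 70.255.255.255)
  70.192.0.0/10 (70.192.0.0 - 70.255.255.255)
  70.240.0.0/12 (70.240.0.0 - 70.255.255.255)
  70.240.0.0/13 (70.240.0.0 - 70.247.255.255)
  70.244.0.0/14 (70.244.0.0 - 70.247.255.255)
Most specific is 70.244.0.0/14.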